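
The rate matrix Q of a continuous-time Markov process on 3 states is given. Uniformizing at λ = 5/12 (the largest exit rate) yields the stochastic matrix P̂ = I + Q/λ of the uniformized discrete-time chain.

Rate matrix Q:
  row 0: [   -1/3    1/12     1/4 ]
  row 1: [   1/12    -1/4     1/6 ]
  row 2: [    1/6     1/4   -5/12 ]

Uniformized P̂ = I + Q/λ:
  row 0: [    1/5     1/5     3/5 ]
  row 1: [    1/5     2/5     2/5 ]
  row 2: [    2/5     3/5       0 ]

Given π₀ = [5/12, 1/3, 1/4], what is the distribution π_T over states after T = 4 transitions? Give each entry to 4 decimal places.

π = [0.2673, 0.4155, 0.3172]

t=0: π = [0.4167, 0.3333, 0.2500]
t=1: π = [0.2500, 0.3667, 0.3833]
t=2: π = [0.2767, 0.4267, 0.2967]
t=3: π = [0.2593, 0.4040, 0.3367]
t=4: π = [0.2673, 0.4155, 0.3172]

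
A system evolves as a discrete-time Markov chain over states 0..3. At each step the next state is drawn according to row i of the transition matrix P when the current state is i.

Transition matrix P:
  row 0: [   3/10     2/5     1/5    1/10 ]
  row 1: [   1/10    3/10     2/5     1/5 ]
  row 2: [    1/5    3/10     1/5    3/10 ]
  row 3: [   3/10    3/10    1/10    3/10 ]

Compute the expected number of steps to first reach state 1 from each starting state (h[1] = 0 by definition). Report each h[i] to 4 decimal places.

First-step conditioning: h[1] = 0; for i ≠ 1, h[i] = 1 + Σ_k P[i][k]·h[k].
  h[0] = 1 + 3/10·h[0] + 1/5·h[2] + 1/10·h[3]
  h[2] = 1 + 1/5·h[0] + 1/5·h[2] + 3/10·h[3]
  h[3] = 1 + 3/10·h[0] + 1/10·h[2] + 3/10·h[3]
Solving the 3×3 linear system over states ≠ 1 gives exactly h = [820/299, 0, 40/13, 70/23] (h[1] = 0 is the target).

h = [2.7425, 0.0000, 3.0769, 3.0435]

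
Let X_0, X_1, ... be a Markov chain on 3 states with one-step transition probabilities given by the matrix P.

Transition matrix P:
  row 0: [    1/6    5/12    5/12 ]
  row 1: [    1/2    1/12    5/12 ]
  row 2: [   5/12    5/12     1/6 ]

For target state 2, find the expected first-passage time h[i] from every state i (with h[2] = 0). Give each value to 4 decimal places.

First-step conditioning: h[2] = 0; for i ≠ 2, h[i] = 1 + Σ_k P[i][k]·h[k].
  h[0] = 1 + 1/6·h[0] + 5/12·h[1]
  h[1] = 1 + 1/2·h[0] + 1/12·h[1]
Solving the 2×2 linear system over states ≠ 2 gives exactly h = [12/5, 12/5, 0] (h[2] = 0 is the target).

h = [2.4000, 2.4000, 0.0000]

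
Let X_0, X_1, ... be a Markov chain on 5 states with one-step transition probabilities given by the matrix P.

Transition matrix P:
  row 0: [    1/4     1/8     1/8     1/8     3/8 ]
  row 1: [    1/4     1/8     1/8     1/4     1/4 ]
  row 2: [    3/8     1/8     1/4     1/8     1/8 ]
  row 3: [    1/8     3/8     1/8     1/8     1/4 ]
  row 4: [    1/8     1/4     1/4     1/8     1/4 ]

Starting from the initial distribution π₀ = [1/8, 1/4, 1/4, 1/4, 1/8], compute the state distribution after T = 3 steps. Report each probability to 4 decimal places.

t=0: π = [0.1250, 0.2500, 0.2500, 0.2500, 0.1250]
t=1: π = [0.2344, 0.2031, 0.1719, 0.1563, 0.2344]
t=2: π = [0.2227, 0.1934, 0.1758, 0.1504, 0.2578]
t=3: π = [0.2209, 0.1948, 0.1792, 0.1492, 0.2559]

π = [0.2209, 0.1948, 0.1792, 0.1492, 0.2559]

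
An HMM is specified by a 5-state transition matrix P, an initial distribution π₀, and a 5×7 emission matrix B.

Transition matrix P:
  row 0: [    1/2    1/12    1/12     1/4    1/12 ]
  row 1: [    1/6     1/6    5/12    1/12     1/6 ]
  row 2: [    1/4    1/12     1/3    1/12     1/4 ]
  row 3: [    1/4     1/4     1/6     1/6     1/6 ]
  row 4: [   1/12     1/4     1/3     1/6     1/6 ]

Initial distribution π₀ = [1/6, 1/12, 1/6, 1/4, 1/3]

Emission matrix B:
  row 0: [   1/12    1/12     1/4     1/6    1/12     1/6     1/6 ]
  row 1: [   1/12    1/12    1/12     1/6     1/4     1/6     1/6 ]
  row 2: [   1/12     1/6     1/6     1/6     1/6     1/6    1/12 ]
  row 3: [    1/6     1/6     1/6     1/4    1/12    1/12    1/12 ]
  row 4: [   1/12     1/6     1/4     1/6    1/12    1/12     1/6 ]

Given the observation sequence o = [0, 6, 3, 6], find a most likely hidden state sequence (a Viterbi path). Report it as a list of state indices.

t=0: δ = [1.389e-02, 6.944e-03, 1.389e-02, 4.167e-02, 2.778e-02]  (obs o_0=0)
t=1: δ = [1.736e-03, 1.736e-03, 7.716e-04, 5.787e-04, 1.157e-03]  ψ = [3, 3, 4, 3, 3]  (obs o_1=6)
t=2: δ = [1.447e-04, 4.823e-05, 1.206e-04, 1.085e-04, 4.823e-05]  ψ = [0, 1, 1, 0, 1]  (obs o_2=3)
t=3: δ = [1.206e-05, 4.521e-06, 3.349e-06, 3.014e-06, 5.023e-06]  ψ = [0, 3, 2, 0, 2]  (obs o_3=6)
backtrack: best end state = 0; path = [3, 0, 0, 0]

path = [3, 0, 0, 0]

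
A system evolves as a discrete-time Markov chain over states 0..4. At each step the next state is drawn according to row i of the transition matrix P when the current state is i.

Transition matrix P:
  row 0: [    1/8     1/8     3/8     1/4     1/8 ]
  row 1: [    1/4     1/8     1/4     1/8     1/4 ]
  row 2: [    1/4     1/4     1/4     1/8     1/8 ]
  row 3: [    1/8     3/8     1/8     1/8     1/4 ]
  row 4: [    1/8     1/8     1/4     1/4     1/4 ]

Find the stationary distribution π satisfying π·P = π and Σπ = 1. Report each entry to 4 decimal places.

Balance equations π_j = Σ_i π_i·P[i][j]:
  π_0 = 1/8·π_0 + 1/4·π_1 + 1/4·π_2 + 1/8·π_3 + 1/8·π_4
  π_1 = 1/8·π_0 + 1/8·π_1 + 1/4·π_2 + 3/8·π_3 + 1/8·π_4
  π_2 = 3/8·π_0 + 1/4·π_1 + 1/4·π_2 + 1/8·π_3 + 1/4·π_4
  π_3 = 1/4·π_0 + 1/8·π_1 + 1/8·π_2 + 1/8·π_3 + 1/4·π_4
  normalize: π_0 + π_1 + π_2 + π_3 + π_4 = 1
Solving the linear system gives exactly π = [831/4583, 914/4583, 1151/4583, 789/4583, 898/4583].

π = [0.1813, 0.1994, 0.2511, 0.1722, 0.1959]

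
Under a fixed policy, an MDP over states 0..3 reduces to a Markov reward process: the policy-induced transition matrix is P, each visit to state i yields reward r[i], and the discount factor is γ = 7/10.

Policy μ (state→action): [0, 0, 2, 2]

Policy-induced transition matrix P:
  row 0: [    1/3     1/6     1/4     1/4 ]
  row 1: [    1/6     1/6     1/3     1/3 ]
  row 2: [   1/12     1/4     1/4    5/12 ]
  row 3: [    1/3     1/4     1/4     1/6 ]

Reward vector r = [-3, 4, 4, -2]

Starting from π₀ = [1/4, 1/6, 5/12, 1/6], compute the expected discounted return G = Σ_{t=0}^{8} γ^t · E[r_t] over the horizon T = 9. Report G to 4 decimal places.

t=0: π = [0.2500, 0.1667, 0.4167, 0.1667], E[r] = 1.2500, γ^t·E[r] = 1.250000, running G = 1.250000
t=1: π = [0.2014, 0.2153, 0.2639, 0.3194], E[r] = 0.6736, γ^t·E[r] = 0.471528, running G = 1.721528
t=2: π = [0.2315, 0.2153, 0.2679, 0.2853], E[r] = 0.6678, γ^t·E[r] = 0.327234, running G = 2.048762
t=3: π = [0.2305, 0.2128, 0.2679, 0.2888], E[r] = 0.6538, γ^t·E[r] = 0.224250, running G = 2.273012
t=4: π = [0.2309, 0.2131, 0.2677, 0.2883], E[r] = 0.6539, γ^t·E[r] = 0.156996, running G = 2.430008
t=5: π = [0.2309, 0.2130, 0.2678, 0.2884], E[r] = 0.6537, γ^t·E[r] = 0.109862, running G = 2.539870
t=6: π = [0.2309, 0.2130, 0.2678, 0.2883], E[r] = 0.6537, γ^t·E[r] = 0.076903, running G = 2.616772
t=7: π = [0.2309, 0.2130, 0.2678, 0.2883], E[r] = 0.6537, γ^t·E[r] = 0.053832, running G = 2.670604
t=8: π = [0.2309, 0.2130, 0.2678, 0.2883], E[r] = 0.6537, γ^t·E[r] = 0.037682, running G = 2.708286

G = 2.7083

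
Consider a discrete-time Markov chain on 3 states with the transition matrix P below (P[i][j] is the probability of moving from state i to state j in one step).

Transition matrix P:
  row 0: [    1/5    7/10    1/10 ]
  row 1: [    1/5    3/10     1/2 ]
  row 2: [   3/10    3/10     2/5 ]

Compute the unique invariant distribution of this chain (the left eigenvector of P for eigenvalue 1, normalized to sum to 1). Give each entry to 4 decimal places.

π = [0.2368, 0.3947, 0.3684]

Balance equations π_j = Σ_i π_i·P[i][j]:
  π_0 = 1/5·π_0 + 1/5·π_1 + 3/10·π_2
  π_1 = 7/10·π_0 + 3/10·π_1 + 3/10·π_2
  normalize: π_0 + π_1 + π_2 = 1
Solving the linear system gives exactly π = [9/38, 15/38, 7/19].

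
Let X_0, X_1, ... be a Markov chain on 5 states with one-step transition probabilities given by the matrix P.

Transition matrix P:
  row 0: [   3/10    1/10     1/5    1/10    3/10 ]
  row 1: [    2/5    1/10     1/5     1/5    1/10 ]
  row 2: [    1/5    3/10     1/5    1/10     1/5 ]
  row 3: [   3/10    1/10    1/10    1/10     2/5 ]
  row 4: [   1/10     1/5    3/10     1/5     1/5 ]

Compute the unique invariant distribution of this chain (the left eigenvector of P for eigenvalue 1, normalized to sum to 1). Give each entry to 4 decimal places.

π = [0.2483, 0.1656, 0.2096, 0.1402, 0.2363]

Balance equations π_j = Σ_i π_i·P[i][j]:
  π_0 = 3/10·π_0 + 2/5·π_1 + 1/5·π_2 + 3/10·π_3 + 1/10·π_4
  π_1 = 1/10·π_0 + 1/10·π_1 + 3/10·π_2 + 1/10·π_3 + 1/5·π_4
  π_2 = 1/5·π_0 + 1/5·π_1 + 1/5·π_2 + 1/10·π_3 + 3/10·π_4
  π_3 = 1/10·π_0 + 1/5·π_1 + 1/10·π_2 + 1/10·π_3 + 1/5·π_4
  normalize: π_0 + π_1 + π_2 + π_3 + π_4 = 1
Solving the linear system gives exactly π = [186/749, 124/749, 157/749, 15/107, 177/749].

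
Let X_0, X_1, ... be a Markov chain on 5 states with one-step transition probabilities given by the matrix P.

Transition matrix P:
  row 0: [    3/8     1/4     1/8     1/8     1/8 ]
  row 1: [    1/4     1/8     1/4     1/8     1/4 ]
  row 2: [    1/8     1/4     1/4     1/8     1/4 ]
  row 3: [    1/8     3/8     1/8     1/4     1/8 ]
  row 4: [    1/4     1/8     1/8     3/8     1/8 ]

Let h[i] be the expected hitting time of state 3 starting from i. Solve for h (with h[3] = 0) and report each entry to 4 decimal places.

h = [5.9535, 5.7674, 5.7442, 0.0000, 4.4884]

First-step conditioning: h[3] = 0; for i ≠ 3, h[i] = 1 + Σ_k P[i][k]·h[k].
  h[0] = 1 + 3/8·h[0] + 1/4·h[1] + 1/8·h[2] + 1/8·h[4]
  h[1] = 1 + 1/4·h[0] + 1/8·h[1] + 1/4·h[2] + 1/4·h[4]
  h[2] = 1 + 1/8·h[0] + 1/4·h[1] + 1/4·h[2] + 1/4·h[4]
  h[4] = 1 + 1/4·h[0] + 1/8·h[1] + 1/8·h[2] + 1/8·h[4]
Solving the 4×4 linear system over states ≠ 3 gives exactly h = [256/43, 248/43, 247/43, 0, 193/43] (h[3] = 0 is the target).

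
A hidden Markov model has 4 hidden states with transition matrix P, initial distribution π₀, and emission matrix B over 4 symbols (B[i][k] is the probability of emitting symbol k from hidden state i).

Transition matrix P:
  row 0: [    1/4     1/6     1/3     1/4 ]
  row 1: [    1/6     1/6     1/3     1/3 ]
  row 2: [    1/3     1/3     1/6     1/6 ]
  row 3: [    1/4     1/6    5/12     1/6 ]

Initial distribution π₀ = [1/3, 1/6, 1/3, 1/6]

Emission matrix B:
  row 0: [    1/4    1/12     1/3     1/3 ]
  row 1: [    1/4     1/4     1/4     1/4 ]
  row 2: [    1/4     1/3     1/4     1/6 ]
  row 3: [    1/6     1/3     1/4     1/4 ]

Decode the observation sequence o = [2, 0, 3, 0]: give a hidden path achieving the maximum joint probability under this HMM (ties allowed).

t=0: δ = [1.111e-01, 4.167e-02, 8.333e-02, 4.167e-02]  (obs o_0=2)
t=1: δ = [6.944e-03, 6.944e-03, 9.259e-03, 4.630e-03]  ψ = [0, 2, 0, 0]  (obs o_1=0)
t=2: δ = [1.029e-03, 7.716e-04, 3.858e-04, 5.787e-04]  ψ = [2, 2, 0, 1]  (obs o_2=3)
t=3: δ = [6.430e-05, 4.287e-05, 8.573e-05, 4.287e-05]  ψ = [0, 0, 0, 0]  (obs o_3=0)
backtrack: best end state = 2; path = [0, 2, 0, 2]

path = [0, 2, 0, 2]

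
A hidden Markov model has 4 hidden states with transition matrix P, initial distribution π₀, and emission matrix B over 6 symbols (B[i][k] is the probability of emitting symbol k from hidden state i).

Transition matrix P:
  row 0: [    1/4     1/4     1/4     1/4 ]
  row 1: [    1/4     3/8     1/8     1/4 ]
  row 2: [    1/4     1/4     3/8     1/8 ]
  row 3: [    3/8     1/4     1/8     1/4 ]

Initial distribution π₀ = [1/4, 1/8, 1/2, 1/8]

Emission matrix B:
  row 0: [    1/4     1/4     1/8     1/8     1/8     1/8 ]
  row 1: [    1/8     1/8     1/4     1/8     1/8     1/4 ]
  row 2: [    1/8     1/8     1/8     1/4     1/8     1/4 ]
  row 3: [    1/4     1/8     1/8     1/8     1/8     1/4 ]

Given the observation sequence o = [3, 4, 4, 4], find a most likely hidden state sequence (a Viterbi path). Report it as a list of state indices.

t=0: δ = [3.125e-02, 1.562e-02, 1.250e-01, 1.562e-02]  (obs o_0=3)
t=1: δ = [3.906e-03, 3.906e-03, 5.859e-03, 1.953e-03]  ψ = [2, 2, 2, 2]  (obs o_1=4)
t=2: δ = [1.831e-04, 1.831e-04, 2.747e-04, 1.221e-04]  ψ = [2, 1, 2, 0]  (obs o_2=4)
t=3: δ = [8.583e-06, 8.583e-06, 1.287e-05, 5.722e-06]  ψ = [2, 1, 2, 0]  (obs o_3=4)
backtrack: best end state = 2; path = [2, 2, 2, 2]

path = [2, 2, 2, 2]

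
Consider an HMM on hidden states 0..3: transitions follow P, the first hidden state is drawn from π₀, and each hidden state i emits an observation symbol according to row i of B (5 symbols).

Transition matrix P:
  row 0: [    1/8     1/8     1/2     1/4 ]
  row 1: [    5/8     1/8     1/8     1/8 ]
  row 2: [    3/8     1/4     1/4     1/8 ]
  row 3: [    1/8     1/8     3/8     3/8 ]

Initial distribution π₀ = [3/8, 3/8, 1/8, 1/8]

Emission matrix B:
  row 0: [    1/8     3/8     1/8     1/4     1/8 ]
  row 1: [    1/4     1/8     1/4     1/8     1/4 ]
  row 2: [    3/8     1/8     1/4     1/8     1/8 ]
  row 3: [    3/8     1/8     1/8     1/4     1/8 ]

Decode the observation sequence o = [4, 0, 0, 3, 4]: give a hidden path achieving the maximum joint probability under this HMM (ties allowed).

path = [1, 0, 2, 0, 2]

t=0: δ = [4.688e-02, 9.375e-02, 1.562e-02, 1.562e-02]  (obs o_0=4)
t=1: δ = [7.324e-03, 2.930e-03, 8.789e-03, 4.395e-03]  ψ = [1, 1, 0, 0]  (obs o_1=0)
t=2: δ = [4.120e-04, 5.493e-04, 1.373e-03, 6.866e-04]  ψ = [2, 2, 0, 0]  (obs o_2=0)
t=3: δ = [1.287e-04, 4.292e-05, 4.292e-05, 6.437e-05]  ψ = [2, 2, 2, 3]  (obs o_3=3)
t=4: δ = [3.353e-06, 4.023e-06, 8.047e-06, 4.023e-06]  ψ = [1, 0, 0, 0]  (obs o_4=4)
backtrack: best end state = 2; path = [1, 0, 2, 0, 2]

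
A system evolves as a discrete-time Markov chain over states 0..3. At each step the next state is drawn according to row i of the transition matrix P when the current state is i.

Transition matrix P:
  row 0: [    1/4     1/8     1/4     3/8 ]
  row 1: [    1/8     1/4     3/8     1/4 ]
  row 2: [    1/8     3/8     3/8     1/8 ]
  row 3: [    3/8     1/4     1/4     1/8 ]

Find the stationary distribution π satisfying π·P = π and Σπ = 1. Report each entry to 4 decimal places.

π = [0.2025, 0.2651, 0.3236, 0.2088]

Balance equations π_j = Σ_i π_i·P[i][j]:
  π_0 = 1/4·π_0 + 1/8·π_1 + 1/8·π_2 + 3/8·π_3
  π_1 = 1/8·π_0 + 1/4·π_1 + 3/8·π_2 + 1/4·π_3
  π_2 = 1/4·π_0 + 3/8·π_1 + 3/8·π_2 + 1/4·π_3
  normalize: π_0 + π_1 + π_2 + π_3 = 1
Solving the linear system gives exactly π = [97/479, 127/479, 155/479, 100/479].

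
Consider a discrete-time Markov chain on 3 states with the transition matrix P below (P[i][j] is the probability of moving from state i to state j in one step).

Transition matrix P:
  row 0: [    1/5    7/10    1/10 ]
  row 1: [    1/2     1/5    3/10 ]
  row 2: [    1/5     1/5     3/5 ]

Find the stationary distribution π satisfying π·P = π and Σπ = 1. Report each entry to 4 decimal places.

Balance equations π_j = Σ_i π_i·P[i][j]:
  π_0 = 1/5·π_0 + 1/2·π_1 + 1/5·π_2
  π_1 = 7/10·π_0 + 1/5·π_1 + 1/5·π_2
  normalize: π_0 + π_1 + π_2 = 1
Solving the linear system gives exactly π = [26/85, 6/17, 29/85].

π = [0.3059, 0.3529, 0.3412]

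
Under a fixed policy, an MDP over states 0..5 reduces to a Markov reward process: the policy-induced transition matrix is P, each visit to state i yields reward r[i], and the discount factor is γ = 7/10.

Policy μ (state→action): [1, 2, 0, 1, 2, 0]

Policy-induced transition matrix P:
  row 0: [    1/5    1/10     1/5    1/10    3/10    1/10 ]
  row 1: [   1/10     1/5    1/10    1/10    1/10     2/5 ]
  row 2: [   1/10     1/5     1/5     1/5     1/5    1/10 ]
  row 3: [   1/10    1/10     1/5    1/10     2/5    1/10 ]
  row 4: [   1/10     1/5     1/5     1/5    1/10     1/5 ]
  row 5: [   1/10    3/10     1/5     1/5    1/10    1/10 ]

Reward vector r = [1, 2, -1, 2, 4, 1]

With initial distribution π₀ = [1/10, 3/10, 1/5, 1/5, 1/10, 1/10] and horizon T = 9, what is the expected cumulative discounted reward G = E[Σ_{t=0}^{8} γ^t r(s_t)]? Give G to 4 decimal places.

t=0: π = [0.1000, 0.3000, 0.2000, 0.2000, 0.1000, 0.1000], E[r] = 1.4000, γ^t·E[r] = 1.400000, running G = 1.400000
t=1: π = [0.1100, 0.1800, 0.1700, 0.1400, 0.2000, 0.2000], E[r] = 1.5800, γ^t·E[r] = 1.106000, running G = 2.506000
t=2: π = [0.1110, 0.1950, 0.1820, 0.1570, 0.1810, 0.1740], E[r] = 1.5310, γ^t·E[r] = 0.750190, running G = 3.256190
t=3: π = [0.1111, 0.1906, 0.1805, 0.1537, 0.1875, 0.1766], E[r] = 1.5458, γ^t·E[r] = 0.530209, running G = 3.786399
t=4: π = [0.1111, 0.1912, 0.1809, 0.1545, 0.1864, 0.1759], E[r] = 1.5429, γ^t·E[r] = 0.370450, running G = 4.156850
t=5: π = [0.1111, 0.1910, 0.1809, 0.1543, 0.1867, 0.1760], E[r] = 1.5436, γ^t·E[r] = 0.259426, running G = 4.416276
t=6: π = [0.1111, 0.1911, 0.1809, 0.1544, 0.1866, 0.1760], E[r] = 1.5434, γ^t·E[r] = 0.181584, running G = 4.597860
t=7: π = [0.1111, 0.1911, 0.1809, 0.1543, 0.1866, 0.1760], E[r] = 1.5435, γ^t·E[r] = 0.127111, running G = 4.724971
t=8: π = [0.1111, 0.1911, 0.1809, 0.1543, 0.1866, 0.1760], E[r] = 1.5435, γ^t·E[r] = 0.088977, running G = 4.813948

G = 4.8139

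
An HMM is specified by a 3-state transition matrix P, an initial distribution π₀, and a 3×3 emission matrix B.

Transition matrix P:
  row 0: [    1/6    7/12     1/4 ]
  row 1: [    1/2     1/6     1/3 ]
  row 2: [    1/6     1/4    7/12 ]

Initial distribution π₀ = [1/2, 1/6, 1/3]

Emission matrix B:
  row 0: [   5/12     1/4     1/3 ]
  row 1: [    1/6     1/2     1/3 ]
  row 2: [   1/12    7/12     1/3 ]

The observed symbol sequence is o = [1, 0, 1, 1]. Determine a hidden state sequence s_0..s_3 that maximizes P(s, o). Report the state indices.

path = [2, 2, 2, 2]

t=0: δ = [1.250e-01, 8.333e-02, 1.944e-01]  (obs o_0=1)
t=1: δ = [1.736e-02, 1.215e-02, 9.452e-03]  ψ = [1, 0, 2]  (obs o_1=0)
t=2: δ = [1.519e-03, 5.064e-03, 3.216e-03]  ψ = [1, 0, 2]  (obs o_2=1)
t=3: δ = [6.330e-04, 4.431e-04, 1.094e-03]  ψ = [1, 0, 2]  (obs o_3=1)
backtrack: best end state = 2; path = [2, 2, 2, 2]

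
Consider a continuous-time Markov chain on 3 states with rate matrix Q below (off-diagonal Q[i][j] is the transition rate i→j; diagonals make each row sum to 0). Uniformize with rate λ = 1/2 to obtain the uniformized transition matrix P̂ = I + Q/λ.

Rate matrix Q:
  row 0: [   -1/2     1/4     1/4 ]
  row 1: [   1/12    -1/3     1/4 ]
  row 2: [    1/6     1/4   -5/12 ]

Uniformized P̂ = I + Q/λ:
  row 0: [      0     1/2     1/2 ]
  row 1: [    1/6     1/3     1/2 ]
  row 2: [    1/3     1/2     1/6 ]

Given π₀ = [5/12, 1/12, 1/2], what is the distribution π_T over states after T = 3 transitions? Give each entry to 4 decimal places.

t=0: π = [0.4167, 0.0833, 0.5000]
t=1: π = [0.1806, 0.4861, 0.3333]
t=2: π = [0.1921, 0.4190, 0.3889]
t=3: π = [0.1995, 0.4302, 0.3704]

π = [0.1995, 0.4302, 0.3704]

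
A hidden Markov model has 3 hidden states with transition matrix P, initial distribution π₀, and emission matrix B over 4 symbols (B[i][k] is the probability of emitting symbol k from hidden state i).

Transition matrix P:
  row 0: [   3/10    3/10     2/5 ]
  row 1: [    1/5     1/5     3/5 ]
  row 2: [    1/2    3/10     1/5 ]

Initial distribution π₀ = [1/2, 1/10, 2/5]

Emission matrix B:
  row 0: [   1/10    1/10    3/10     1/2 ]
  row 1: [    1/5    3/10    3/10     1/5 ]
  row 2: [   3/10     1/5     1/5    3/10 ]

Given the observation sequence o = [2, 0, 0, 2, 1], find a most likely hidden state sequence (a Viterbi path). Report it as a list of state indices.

path = [0, 1, 2, 0, 1]

t=0: δ = [1.500e-01, 3.000e-02, 8.000e-02]  (obs o_0=2)
t=1: δ = [4.500e-03, 9.000e-03, 1.800e-02]  ψ = [0, 0, 0]  (obs o_1=0)
t=2: δ = [9.000e-04, 1.080e-03, 1.620e-03]  ψ = [2, 2, 1]  (obs o_2=0)
t=3: δ = [2.430e-04, 1.458e-04, 1.296e-04]  ψ = [2, 2, 1]  (obs o_3=2)
t=4: δ = [7.290e-06, 2.187e-05, 1.944e-05]  ψ = [0, 0, 0]  (obs o_4=1)
backtrack: best end state = 1; path = [0, 1, 2, 0, 1]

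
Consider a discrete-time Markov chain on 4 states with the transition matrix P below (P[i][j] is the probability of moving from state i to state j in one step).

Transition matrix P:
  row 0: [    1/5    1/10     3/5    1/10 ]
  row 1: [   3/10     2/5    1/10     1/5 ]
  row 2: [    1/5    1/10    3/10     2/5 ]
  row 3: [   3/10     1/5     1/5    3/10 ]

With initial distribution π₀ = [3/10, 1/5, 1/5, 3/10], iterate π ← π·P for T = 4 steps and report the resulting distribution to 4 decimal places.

π = [0.2445, 0.1806, 0.3107, 0.2641]

t=0: π = [0.3000, 0.2000, 0.2000, 0.3000]
t=1: π = [0.2500, 0.1900, 0.3200, 0.2400]
t=2: π = [0.2430, 0.1810, 0.3130, 0.2630]
t=3: π = [0.2444, 0.1806, 0.3104, 0.2646]
t=4: π = [0.2445, 0.1806, 0.3107, 0.2641]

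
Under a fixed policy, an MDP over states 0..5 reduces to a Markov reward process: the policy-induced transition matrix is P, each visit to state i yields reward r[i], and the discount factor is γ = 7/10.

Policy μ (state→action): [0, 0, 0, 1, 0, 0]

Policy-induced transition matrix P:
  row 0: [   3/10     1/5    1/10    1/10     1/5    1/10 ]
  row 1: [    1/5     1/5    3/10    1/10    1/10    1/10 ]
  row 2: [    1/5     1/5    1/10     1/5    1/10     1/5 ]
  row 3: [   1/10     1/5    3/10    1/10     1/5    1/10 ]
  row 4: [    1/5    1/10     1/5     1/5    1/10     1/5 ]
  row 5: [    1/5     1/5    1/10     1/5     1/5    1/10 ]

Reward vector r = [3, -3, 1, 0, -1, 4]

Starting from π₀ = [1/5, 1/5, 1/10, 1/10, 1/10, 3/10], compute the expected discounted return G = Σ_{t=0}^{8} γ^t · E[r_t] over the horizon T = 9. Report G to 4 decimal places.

t=0: π = [0.2000, 0.2000, 0.1000, 0.1000, 0.1000, 0.3000], E[r] = 1.2000, γ^t·E[r] = 1.200000, running G = 1.200000
t=1: π = [0.2100, 0.1900, 0.1700, 0.1500, 0.1600, 0.1200], E[r] = 0.5500, γ^t·E[r] = 0.385000, running G = 1.585000
t=2: π = [0.2060, 0.1840, 0.1840, 0.1450, 0.1480, 0.1330], E[r] = 0.6340, γ^t·E[r] = 0.310660, running G = 1.895660
t=3: π = [0.2061, 0.1852, 0.1806, 0.1465, 0.1484, 0.1332], E[r] = 0.6277, γ^t·E[r] = 0.215301, running G = 2.110961
t=4: π = [0.2060, 0.1852, 0.1812, 0.1462, 0.1486, 0.1329], E[r] = 0.6266, γ^t·E[r] = 0.150447, running G = 2.261408
t=5: π = [0.2060, 0.1851, 0.1811, 0.1463, 0.1485, 0.1330], E[r] = 0.6270, γ^t·E[r] = 0.105384, running G = 2.366792
t=6: π = [0.2060, 0.1851, 0.1811, 0.1463, 0.1485, 0.1330], E[r] = 0.6269, γ^t·E[r] = 0.073758, running G = 2.440550
t=7: π = [0.2060, 0.1851, 0.1811, 0.1463, 0.1485, 0.1330], E[r] = 0.6269, γ^t·E[r] = 0.051632, running G = 2.492182
t=8: π = [0.2060, 0.1851, 0.1811, 0.1463, 0.1485, 0.1330], E[r] = 0.6269, γ^t·E[r] = 0.036142, running G = 2.528324

G = 2.5283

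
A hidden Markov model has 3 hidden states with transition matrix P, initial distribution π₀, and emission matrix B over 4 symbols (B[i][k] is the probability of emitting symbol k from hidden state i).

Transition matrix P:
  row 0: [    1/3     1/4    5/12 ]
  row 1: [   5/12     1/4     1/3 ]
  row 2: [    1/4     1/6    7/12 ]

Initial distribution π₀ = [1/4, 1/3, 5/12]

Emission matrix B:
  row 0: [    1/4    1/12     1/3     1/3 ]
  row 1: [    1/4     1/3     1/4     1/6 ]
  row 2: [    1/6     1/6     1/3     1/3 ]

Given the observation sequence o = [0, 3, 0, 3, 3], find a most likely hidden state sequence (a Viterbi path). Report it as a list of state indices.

path = [2, 2, 2, 2, 2]

t=0: δ = [6.250e-02, 8.333e-02, 6.944e-02]  (obs o_0=0)
t=1: δ = [1.157e-02, 3.472e-03, 1.350e-02]  ψ = [1, 1, 2]  (obs o_1=3)
t=2: δ = [9.645e-04, 7.234e-04, 1.313e-03]  ψ = [0, 0, 2]  (obs o_2=0)
t=3: δ = [1.094e-04, 4.019e-05, 2.553e-04]  ψ = [2, 0, 2]  (obs o_3=3)
t=4: δ = [2.127e-05, 7.091e-06, 4.964e-05]  ψ = [2, 2, 2]  (obs o_4=3)
backtrack: best end state = 2; path = [2, 2, 2, 2, 2]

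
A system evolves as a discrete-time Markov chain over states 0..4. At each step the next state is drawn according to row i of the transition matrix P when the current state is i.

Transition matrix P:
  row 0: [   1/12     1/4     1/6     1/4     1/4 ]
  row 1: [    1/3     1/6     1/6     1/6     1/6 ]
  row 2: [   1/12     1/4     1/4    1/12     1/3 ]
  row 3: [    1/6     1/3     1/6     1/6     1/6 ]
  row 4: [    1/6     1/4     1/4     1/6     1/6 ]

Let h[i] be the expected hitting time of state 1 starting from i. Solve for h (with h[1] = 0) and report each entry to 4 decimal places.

h = [3.7716, 0.0000, 3.8272, 3.4794, 3.7984]

First-step conditioning: h[1] = 0; for i ≠ 1, h[i] = 1 + Σ_k P[i][k]·h[k].
  h[0] = 1 + 1/12·h[0] + 1/6·h[2] + 1/4·h[3] + 1/4·h[4]
  h[2] = 1 + 1/12·h[0] + 1/4·h[2] + 1/12·h[3] + 1/3·h[4]
  h[3] = 1 + 1/6·h[0] + 1/6·h[2] + 1/6·h[3] + 1/6·h[4]
  h[4] = 1 + 1/6·h[0] + 1/4·h[2] + 1/6·h[3] + 1/6·h[4]
Solving the 4×4 linear system over states ≠ 1 gives exactly h = [611/162, 0, 310/81, 1691/486, 923/243] (h[1] = 0 is the target).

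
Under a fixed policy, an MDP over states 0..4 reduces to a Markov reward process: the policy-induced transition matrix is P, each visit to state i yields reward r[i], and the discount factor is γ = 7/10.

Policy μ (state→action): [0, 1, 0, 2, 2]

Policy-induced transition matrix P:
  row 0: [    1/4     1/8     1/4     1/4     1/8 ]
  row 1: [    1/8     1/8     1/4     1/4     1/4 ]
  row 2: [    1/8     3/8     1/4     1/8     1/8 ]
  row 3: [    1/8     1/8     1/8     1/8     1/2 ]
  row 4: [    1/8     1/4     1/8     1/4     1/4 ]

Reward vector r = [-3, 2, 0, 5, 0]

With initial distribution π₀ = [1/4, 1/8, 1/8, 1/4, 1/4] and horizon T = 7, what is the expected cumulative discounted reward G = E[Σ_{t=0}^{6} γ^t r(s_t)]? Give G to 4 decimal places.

G = 2.7334

t=0: π = [0.2500, 0.1250, 0.1250, 0.2500, 0.2500], E[r] = 0.7500, γ^t·E[r] = 0.750000, running G = 0.750000
t=1: π = [0.1563, 0.1875, 0.1875, 0.2031, 0.2656], E[r] = 0.9219, γ^t·E[r] = 0.645313, running G = 1.395313
t=2: π = [0.1445, 0.2051, 0.1914, 0.2012, 0.2578], E[r] = 0.9824, γ^t·E[r] = 0.481387, running G = 1.876699
t=3: π = [0.1431, 0.2051, 0.1926, 0.2009, 0.2583], E[r] = 0.9856, γ^t·E[r] = 0.338059, running G = 2.214759
t=4: π = [0.1429, 0.2054, 0.1926, 0.2008, 0.2583], E[r] = 0.9863, γ^t·E[r] = 0.236803, running G = 2.451561
t=5: π = [0.1429, 0.2054, 0.1926, 0.2008, 0.2583], E[r] = 0.9864, γ^t·E[r] = 0.165786, running G = 2.617347
t=6: π = [0.1429, 0.2054, 0.1926, 0.2008, 0.2583], E[r] = 0.9864, γ^t·E[r] = 0.116049, running G = 2.733396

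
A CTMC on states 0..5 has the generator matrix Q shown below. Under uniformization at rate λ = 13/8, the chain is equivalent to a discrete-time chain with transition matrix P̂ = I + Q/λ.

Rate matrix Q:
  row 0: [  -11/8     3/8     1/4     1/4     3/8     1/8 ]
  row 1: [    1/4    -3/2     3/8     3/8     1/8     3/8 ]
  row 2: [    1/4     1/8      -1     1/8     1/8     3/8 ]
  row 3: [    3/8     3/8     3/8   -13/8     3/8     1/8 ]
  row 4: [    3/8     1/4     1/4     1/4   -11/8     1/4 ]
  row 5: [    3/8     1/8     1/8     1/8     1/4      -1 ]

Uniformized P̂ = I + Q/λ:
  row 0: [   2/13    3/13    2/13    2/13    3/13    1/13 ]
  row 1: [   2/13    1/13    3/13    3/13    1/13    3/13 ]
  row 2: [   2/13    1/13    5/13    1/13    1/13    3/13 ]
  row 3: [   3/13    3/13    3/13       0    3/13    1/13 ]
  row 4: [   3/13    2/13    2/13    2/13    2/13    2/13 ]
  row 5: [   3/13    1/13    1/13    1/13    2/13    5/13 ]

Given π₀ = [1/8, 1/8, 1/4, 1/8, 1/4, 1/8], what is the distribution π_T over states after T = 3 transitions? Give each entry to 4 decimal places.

t=0: π = [0.1250, 0.1250, 0.2500, 0.1250, 0.2500, 0.1250]
t=1: π = [0.1923, 0.1346, 0.2212, 0.1154, 0.1442, 0.1923]
t=2: π = [0.1886, 0.1354, 0.2093, 0.1146, 0.1501, 0.2019]
t=3: π = [0.1897, 0.1351, 0.2058, 0.1150, 0.1507, 0.2036]

π = [0.1897, 0.1351, 0.2058, 0.1150, 0.1507, 0.2036]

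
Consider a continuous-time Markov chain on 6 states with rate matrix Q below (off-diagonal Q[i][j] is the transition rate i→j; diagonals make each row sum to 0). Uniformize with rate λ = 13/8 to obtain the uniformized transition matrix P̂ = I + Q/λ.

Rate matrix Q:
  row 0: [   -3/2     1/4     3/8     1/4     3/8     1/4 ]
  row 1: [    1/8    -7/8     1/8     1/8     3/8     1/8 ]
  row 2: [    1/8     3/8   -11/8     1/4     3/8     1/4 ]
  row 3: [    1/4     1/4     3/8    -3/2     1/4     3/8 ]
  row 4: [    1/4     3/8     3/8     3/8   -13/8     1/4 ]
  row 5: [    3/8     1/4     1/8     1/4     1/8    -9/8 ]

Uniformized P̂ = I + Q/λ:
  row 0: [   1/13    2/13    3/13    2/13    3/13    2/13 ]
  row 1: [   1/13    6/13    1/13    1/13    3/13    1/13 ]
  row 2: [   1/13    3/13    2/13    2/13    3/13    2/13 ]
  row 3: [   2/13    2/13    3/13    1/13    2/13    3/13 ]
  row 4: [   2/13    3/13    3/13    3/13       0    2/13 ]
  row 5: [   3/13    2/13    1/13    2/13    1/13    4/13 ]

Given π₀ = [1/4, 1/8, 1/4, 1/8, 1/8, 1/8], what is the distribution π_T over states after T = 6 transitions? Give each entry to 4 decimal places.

t=0: π = [0.2500, 0.1250, 0.2500, 0.1250, 0.1250, 0.1250]
t=1: π = [0.1154, 0.2212, 0.1731, 0.1442, 0.1731, 0.1731]
t=2: π = [0.1280, 0.2485, 0.1568, 0.1391, 0.1531, 0.1746]
t=3: π = [0.1263, 0.2542, 0.1536, 0.1358, 0.1579, 0.1723]
t=4: π = [0.1260, 0.2560, 0.1533, 0.1360, 0.1574, 0.1712]
t=5: π = [0.1258, 0.2565, 0.1532, 0.1358, 0.1576, 0.1710]
t=6: π = [0.1258, 0.2567, 0.1532, 0.1358, 0.1576, 0.1709]

π = [0.1258, 0.2567, 0.1532, 0.1358, 0.1576, 0.1709]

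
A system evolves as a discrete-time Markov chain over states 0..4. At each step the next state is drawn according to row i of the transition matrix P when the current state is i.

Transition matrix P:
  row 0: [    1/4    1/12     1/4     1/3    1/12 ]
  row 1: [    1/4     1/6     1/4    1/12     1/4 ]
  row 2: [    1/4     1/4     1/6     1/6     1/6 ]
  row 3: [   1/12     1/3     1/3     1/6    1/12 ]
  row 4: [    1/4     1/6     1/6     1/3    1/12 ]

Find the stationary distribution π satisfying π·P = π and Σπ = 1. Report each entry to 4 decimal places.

Balance equations π_j = Σ_i π_i·P[i][j]:
  π_0 = 1/4·π_0 + 1/4·π_1 + 1/4·π_2 + 1/12·π_3 + 1/4·π_4
  π_1 = 1/12·π_0 + 1/6·π_1 + 1/4·π_2 + 1/3·π_3 + 1/6·π_4
  π_2 = 1/4·π_0 + 1/4·π_1 + 1/6·π_2 + 1/3·π_3 + 1/6·π_4
  π_3 = 1/3·π_0 + 1/12·π_1 + 1/6·π_2 + 1/6·π_3 + 1/3·π_4
  normalize: π_0 + π_1 + π_2 + π_3 + π_4 = 1
Solving the linear system gives exactly π = [2756/12803, 2601/12803, 3025/12803, 5337/25606, 3505/25606].

π = [0.2153, 0.2032, 0.2363, 0.2084, 0.1369]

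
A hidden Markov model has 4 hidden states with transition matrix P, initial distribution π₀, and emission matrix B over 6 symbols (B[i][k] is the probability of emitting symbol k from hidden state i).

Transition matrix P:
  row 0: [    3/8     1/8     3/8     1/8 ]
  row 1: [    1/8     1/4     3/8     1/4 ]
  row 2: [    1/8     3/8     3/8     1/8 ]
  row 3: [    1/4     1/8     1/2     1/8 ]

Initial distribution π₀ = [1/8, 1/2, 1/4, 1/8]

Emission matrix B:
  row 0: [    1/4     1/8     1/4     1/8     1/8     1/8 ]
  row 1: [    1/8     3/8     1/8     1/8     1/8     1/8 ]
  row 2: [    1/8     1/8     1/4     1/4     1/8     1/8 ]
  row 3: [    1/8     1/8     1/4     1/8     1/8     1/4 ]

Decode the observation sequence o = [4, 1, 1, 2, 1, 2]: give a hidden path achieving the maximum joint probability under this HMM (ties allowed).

t=0: δ = [1.562e-02, 6.250e-02, 3.125e-02, 1.562e-02]  (obs o_0=4)
t=1: δ = [9.766e-04, 5.859e-03, 2.930e-03, 1.953e-03]  ψ = [1, 1, 1, 1]  (obs o_1=1)
t=2: δ = [9.155e-05, 5.493e-04, 2.747e-04, 1.831e-04]  ψ = [1, 1, 1, 1]  (obs o_2=1)
t=3: δ = [1.717e-05, 1.717e-05, 5.150e-05, 3.433e-05]  ψ = [1, 1, 1, 1]  (obs o_3=2)
t=4: δ = [1.073e-06, 7.242e-06, 2.414e-06, 8.047e-07]  ψ = [3, 2, 2, 2]  (obs o_4=1)
t=5: δ = [2.263e-07, 2.263e-07, 6.789e-07, 4.526e-07]  ψ = [1, 1, 1, 1]  (obs o_5=2)
backtrack: best end state = 2; path = [1, 1, 1, 2, 1, 2]

path = [1, 1, 1, 2, 1, 2]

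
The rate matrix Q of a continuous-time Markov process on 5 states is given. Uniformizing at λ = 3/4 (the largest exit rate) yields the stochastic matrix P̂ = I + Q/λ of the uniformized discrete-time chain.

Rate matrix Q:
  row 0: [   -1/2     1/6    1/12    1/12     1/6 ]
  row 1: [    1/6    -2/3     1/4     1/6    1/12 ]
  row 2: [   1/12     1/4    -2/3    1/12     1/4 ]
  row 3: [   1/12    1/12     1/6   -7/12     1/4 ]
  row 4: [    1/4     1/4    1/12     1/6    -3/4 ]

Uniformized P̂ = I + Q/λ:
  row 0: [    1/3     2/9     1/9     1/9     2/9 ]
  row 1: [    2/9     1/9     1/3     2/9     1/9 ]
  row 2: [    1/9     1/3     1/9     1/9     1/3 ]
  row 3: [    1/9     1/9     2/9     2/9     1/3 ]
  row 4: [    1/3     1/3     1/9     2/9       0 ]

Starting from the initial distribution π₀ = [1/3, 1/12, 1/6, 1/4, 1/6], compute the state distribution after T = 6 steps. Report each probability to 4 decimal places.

π = [0.2297, 0.2197, 0.1795, 0.1767, 0.1943]

t=0: π = [0.3333, 0.0833, 0.1667, 0.2500, 0.1667]
t=1: π = [0.2315, 0.2222, 0.1574, 0.1667, 0.2222]
t=2: π = [0.2366, 0.2212, 0.1790, 0.1790, 0.1842]
t=3: π = [0.2292, 0.2181, 0.1802, 0.1760, 0.1965]
t=4: π = [0.2299, 0.2203, 0.1791, 0.1767, 0.1939]
t=5: π = [0.2298, 0.2196, 0.1797, 0.1768, 0.1942]
t=6: π = [0.2297, 0.2197, 0.1795, 0.1767, 0.1943]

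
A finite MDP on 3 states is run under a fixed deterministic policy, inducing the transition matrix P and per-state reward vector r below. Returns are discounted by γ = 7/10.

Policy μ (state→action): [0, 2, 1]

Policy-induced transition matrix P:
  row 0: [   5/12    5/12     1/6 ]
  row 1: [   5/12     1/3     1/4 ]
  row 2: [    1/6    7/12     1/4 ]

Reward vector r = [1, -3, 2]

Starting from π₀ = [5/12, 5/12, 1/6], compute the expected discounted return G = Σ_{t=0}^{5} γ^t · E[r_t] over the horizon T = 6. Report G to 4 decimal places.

t=0: π = [0.4167, 0.4167, 0.1667], E[r] = -0.5000, γ^t·E[r] = -0.500000, running G = -0.500000
t=1: π = [0.3750, 0.4097, 0.2153], E[r] = -0.4236, γ^t·E[r] = -0.296528, running G = -0.796528
t=2: π = [0.3628, 0.4184, 0.2188], E[r] = -0.4549, γ^t·E[r] = -0.222882, running G = -1.019410
t=3: π = [0.3620, 0.4183, 0.2198], E[r] = -0.4533, γ^t·E[r] = -0.155471, running G = -1.174881
t=4: π = [0.3617, 0.4184, 0.2198], E[r] = -0.4539, γ^t·E[r] = -0.108986, running G = -1.283868
t=5: π = [0.3617, 0.4184, 0.2199], E[r] = -0.4539, γ^t·E[r] = -0.076285, running G = -1.360152

G = -1.3602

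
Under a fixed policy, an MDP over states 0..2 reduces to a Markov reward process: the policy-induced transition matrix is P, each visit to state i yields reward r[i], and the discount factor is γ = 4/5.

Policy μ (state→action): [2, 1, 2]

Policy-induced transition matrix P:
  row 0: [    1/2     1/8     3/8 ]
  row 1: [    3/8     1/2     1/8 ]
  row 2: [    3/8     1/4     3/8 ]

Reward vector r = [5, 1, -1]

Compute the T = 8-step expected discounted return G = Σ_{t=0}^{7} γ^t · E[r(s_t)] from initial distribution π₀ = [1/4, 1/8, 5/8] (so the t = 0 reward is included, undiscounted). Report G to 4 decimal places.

G = 7.2354

t=0: π = [0.2500, 0.1250, 0.6250], E[r] = 0.7500, γ^t·E[r] = 0.750000, running G = 0.750000
t=1: π = [0.4063, 0.2500, 0.3438], E[r] = 1.9375, γ^t·E[r] = 1.550000, running G = 2.300000
t=2: π = [0.4258, 0.2617, 0.3125], E[r] = 2.0781, γ^t·E[r] = 1.330000, running G = 3.630000
t=3: π = [0.4282, 0.2622, 0.3096], E[r] = 2.0938, γ^t·E[r] = 1.072000, running G = 4.702000
t=4: π = [0.4285, 0.2620, 0.3094], E[r] = 2.0952, γ^t·E[r] = 0.858200, running G = 5.560200
t=5: π = [0.4286, 0.2619, 0.3095], E[r] = 2.0953, γ^t·E[r] = 0.686580, running G = 6.246780
t=6: π = [0.4286, 0.2619, 0.3095], E[r] = 2.0953, γ^t·E[r] = 0.549258, running G = 6.796038
t=7: π = [0.4286, 0.2619, 0.3095], E[r] = 2.0952, γ^t·E[r] = 0.439404, running G = 7.235442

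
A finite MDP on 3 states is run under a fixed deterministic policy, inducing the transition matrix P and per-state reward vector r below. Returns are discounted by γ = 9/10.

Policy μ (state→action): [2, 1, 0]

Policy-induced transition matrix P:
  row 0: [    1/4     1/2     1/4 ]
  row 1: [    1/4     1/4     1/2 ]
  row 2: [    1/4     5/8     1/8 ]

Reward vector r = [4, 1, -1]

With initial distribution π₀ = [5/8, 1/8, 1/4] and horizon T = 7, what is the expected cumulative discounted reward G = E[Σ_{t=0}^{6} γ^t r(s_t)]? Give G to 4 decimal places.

t=0: π = [0.6250, 0.1250, 0.2500], E[r] = 2.3750, γ^t·E[r] = 2.375000, running G = 2.375000
t=1: π = [0.2500, 0.5000, 0.2500], E[r] = 1.2500, γ^t·E[r] = 1.125000, running G = 3.500000
t=2: π = [0.2500, 0.4063, 0.3438], E[r] = 1.0625, γ^t·E[r] = 0.860625, running G = 4.360625
t=3: π = [0.2500, 0.4414, 0.3086], E[r] = 1.1328, γ^t·E[r] = 0.825820, running G = 5.186445
t=4: π = [0.2500, 0.4282, 0.3218], E[r] = 1.1064, γ^t·E[r] = 0.725939, running G = 5.912384
t=5: π = [0.2500, 0.4332, 0.3168], E[r] = 1.1163, γ^t·E[r] = 0.659183, running G = 6.571568
t=6: π = [0.2500, 0.4313, 0.3187], E[r] = 1.1126, γ^t·E[r] = 0.591295, running G = 7.162862

G = 7.1629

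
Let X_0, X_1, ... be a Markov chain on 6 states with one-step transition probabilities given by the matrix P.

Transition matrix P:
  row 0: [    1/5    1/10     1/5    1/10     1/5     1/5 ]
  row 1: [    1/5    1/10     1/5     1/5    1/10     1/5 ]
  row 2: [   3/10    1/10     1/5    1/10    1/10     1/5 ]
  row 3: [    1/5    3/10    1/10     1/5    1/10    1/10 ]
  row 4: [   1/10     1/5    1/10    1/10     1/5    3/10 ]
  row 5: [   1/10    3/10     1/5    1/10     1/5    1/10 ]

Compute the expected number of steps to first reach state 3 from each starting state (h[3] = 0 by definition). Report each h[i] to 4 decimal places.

h = [8.6506, 7.7957, 8.6608, 0.0000, 8.5486, 8.4952]

First-step conditioning: h[3] = 0; for i ≠ 3, h[i] = 1 + Σ_k P[i][k]·h[k].
  h[0] = 1 + 1/5·h[0] + 1/10·h[1] + 1/5·h[2] + 1/5·h[4] + 1/5·h[5]
  h[1] = 1 + 1/5·h[0] + 1/10·h[1] + 1/5·h[2] + 1/10·h[4] + 1/5·h[5]
  h[2] = 1 + 3/10·h[0] + 1/10·h[1] + 1/5·h[2] + 1/10·h[4] + 1/5·h[5]
  h[4] = 1 + 1/10·h[0] + 1/5·h[1] + 1/10·h[2] + 1/5·h[4] + 3/10·h[5]
  h[5] = 1 + 1/10·h[0] + 3/10·h[1] + 1/5·h[2] + 1/5·h[4] + 1/10·h[5]
Solving the 5×5 linear system over states ≠ 3 gives exactly h = [110200/12739, 99310/12739, 110330/12739, 0, 108900/12739, 108220/12739] (h[3] = 0 is the target).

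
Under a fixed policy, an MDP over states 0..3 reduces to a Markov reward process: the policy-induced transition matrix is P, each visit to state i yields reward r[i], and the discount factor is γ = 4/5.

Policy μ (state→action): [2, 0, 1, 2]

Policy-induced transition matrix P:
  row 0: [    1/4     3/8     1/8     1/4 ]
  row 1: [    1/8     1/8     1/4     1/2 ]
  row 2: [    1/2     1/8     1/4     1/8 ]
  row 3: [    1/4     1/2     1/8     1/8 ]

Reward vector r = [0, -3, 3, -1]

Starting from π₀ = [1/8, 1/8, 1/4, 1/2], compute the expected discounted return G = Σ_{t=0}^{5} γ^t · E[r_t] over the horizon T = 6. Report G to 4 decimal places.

t=0: π = [0.1250, 0.1250, 0.2500, 0.5000], E[r] = -0.1250, γ^t·E[r] = -0.125000, running G = -0.125000
t=1: π = [0.2969, 0.3438, 0.1719, 0.1875], E[r] = -0.7031, γ^t·E[r] = -0.562500, running G = -0.687500
t=2: π = [0.2500, 0.2695, 0.1895, 0.2910], E[r] = -0.5313, γ^t·E[r] = -0.340000, running G = -1.027500
t=3: π = [0.2637, 0.2966, 0.1824, 0.2573], E[r] = -0.6001, γ^t·E[r] = -0.307250, running G = -1.334750
t=4: π = [0.2585, 0.2874, 0.1849, 0.2692], E[r] = -0.5768, γ^t·E[r] = -0.236263, running G = -1.571013
t=5: π = [0.2603, 0.2906, 0.1840, 0.2651], E[r] = -0.5847, γ^t·E[r] = -0.191600, running G = -1.762613

G = -1.7626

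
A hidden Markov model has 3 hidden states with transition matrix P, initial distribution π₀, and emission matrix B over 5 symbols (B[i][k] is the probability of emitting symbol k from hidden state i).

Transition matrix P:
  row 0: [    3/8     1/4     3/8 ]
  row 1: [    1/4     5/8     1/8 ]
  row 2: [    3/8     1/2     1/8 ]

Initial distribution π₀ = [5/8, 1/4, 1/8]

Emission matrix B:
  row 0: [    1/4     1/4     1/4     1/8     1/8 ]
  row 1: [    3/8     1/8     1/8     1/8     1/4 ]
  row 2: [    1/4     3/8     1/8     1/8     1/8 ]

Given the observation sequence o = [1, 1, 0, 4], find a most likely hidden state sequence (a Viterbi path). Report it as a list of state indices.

t=0: δ = [1.562e-01, 3.125e-02, 4.688e-02]  (obs o_0=1)
t=1: δ = [1.465e-02, 4.883e-03, 2.197e-02]  ψ = [0, 0, 0]  (obs o_1=1)
t=2: δ = [2.060e-03, 4.120e-03, 1.373e-03]  ψ = [2, 2, 0]  (obs o_2=0)
t=3: δ = [1.287e-04, 6.437e-04, 9.656e-05]  ψ = [1, 1, 0]  (obs o_3=4)
backtrack: best end state = 1; path = [0, 2, 1, 1]

path = [0, 2, 1, 1]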